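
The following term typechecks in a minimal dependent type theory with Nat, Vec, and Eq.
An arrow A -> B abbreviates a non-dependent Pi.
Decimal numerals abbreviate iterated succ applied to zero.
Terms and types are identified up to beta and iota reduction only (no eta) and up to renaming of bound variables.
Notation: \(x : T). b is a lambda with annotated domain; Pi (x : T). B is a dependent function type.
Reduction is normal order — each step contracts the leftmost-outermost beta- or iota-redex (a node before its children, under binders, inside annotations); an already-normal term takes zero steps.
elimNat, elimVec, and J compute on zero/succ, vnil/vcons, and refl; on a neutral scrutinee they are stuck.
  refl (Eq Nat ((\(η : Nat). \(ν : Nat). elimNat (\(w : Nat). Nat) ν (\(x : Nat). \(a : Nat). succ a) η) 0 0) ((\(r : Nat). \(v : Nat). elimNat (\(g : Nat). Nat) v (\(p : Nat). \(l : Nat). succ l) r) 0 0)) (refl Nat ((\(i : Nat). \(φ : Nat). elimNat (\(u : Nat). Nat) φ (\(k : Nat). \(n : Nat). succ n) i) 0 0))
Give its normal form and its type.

reduced normal form:
  refl (Eq Nat 0 0) (refl Nat 0)
type:
  Eq (Eq Nat 0 0) (refl Nat 0) (refl Nat 0)
observation: 9 normal-order steps separate the term from its normal form.


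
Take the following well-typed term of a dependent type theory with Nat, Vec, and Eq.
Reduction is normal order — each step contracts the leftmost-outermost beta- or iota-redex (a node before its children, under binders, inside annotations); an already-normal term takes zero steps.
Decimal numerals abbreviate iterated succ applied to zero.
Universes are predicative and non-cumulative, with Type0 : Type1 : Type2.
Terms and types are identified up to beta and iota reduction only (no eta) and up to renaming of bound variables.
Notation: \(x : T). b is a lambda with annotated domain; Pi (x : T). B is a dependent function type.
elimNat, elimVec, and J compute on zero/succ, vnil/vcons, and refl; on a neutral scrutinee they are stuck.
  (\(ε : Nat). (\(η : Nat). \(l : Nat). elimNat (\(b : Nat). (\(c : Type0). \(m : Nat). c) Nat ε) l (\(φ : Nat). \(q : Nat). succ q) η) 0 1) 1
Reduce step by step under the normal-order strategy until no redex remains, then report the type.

normal-order reduction:
  (\(ε : Nat). (\(η : Nat). \(l : Nat). elimNat (\(b : Nat). (\(c : Type0). \(m : Nat). c) Nat ε) l (\(φ : Nat). \(q : Nat). succ q) η) 0 1) 1
  ~> (\(ε : Nat). \(η : Nat). elimNat (\(l : Nat). (\(b : Type0). \(c : Nat). b) Nat 1) η (\(m : Nat). \(φ : Nat). succ φ) ε) 0 1
  ~> (\(ε : Nat). elimNat (\(η : Nat). (\(l : Type0). \(b : Nat). l) Nat 1) ε (\(c : Nat). \(m : Nat). succ m) 0) 1
  ~> elimNat (\(ε : Nat). (\(η : Type0). \(l : Nat). η) Nat 1) 1 (\(b : Nat). \(c : Nat). succ c) 0
  ~> 1
inferred type:
  Nat


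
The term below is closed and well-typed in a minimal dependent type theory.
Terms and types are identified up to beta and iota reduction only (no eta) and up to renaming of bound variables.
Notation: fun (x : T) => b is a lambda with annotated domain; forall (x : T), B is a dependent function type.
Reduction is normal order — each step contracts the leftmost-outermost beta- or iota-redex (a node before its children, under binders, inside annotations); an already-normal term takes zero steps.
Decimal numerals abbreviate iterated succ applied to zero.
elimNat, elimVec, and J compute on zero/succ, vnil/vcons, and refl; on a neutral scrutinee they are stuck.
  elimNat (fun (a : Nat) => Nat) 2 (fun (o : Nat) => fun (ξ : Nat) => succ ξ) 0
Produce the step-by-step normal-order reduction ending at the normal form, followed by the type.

normal-order reduction:
  elimNat (fun (a : Nat) => Nat) 2 (fun (o : Nat) => fun (ξ : Nat) => succ ξ) 0
  ~> 2
inferred type:
  Nat


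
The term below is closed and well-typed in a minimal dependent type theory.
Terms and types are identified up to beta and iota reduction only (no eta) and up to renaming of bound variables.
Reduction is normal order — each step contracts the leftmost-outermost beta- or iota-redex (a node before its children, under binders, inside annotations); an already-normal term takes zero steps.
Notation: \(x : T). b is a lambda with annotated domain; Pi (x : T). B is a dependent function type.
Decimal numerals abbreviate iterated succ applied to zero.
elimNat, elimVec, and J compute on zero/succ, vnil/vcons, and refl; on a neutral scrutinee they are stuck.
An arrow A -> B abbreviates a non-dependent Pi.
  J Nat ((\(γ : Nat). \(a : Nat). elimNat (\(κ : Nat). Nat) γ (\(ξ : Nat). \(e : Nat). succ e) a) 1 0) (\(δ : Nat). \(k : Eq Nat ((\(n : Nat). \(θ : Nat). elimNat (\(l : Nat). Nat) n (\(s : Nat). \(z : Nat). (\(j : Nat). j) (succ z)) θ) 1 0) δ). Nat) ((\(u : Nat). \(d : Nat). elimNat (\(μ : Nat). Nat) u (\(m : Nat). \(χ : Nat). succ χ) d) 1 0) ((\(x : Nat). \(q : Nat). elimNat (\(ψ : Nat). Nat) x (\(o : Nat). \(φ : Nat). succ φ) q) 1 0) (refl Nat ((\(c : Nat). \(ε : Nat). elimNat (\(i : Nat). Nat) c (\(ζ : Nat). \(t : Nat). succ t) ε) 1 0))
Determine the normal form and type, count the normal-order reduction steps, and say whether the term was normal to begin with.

normal form:
  1
the term's type:
  Nat
steps to reach normal form (normal order): 4
already normal: no
first redex: a J iota-redex


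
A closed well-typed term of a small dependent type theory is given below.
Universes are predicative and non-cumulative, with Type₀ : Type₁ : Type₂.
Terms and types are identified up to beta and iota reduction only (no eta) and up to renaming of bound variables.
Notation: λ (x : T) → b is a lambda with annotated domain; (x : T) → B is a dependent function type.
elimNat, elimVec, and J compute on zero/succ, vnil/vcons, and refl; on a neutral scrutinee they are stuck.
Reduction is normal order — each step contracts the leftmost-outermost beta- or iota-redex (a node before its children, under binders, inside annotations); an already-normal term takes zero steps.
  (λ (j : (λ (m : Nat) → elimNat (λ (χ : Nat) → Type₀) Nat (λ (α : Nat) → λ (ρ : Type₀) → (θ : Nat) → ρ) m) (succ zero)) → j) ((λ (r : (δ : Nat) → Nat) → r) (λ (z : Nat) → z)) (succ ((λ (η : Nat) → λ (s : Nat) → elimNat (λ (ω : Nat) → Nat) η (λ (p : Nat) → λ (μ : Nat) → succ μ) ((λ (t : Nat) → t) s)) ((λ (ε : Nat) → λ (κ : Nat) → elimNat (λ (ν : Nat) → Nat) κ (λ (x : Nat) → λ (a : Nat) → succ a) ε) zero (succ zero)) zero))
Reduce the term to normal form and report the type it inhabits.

resulting normal form:
  succ (succ zero)
type:
  Nat


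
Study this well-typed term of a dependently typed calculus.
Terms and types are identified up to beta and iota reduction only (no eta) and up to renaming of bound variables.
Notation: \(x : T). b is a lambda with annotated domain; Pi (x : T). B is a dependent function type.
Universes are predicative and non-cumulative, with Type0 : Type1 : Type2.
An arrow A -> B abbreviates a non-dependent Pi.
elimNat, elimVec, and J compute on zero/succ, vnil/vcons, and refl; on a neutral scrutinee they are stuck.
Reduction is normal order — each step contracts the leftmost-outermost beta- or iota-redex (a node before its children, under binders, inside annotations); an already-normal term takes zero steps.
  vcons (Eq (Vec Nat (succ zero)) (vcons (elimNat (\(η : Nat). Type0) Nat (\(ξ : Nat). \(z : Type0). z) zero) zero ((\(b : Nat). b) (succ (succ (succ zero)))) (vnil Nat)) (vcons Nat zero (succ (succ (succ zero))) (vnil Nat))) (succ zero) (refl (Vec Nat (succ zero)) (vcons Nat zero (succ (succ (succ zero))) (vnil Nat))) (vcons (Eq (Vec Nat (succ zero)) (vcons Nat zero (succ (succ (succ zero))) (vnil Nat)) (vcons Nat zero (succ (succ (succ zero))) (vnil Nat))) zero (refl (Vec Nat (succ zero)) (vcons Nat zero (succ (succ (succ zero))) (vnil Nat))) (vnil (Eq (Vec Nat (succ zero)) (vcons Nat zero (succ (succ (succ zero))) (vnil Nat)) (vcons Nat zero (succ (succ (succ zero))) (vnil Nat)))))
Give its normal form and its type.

resulting normal form:
  vcons (Eq (Vec Nat (succ zero)) (vcons Nat zero (succ (succ (succ zero))) (vnil Nat)) (vcons Nat zero (succ (succ (succ zero))) (vnil Nat))) (succ zero) (refl (Vec Nat (succ zero)) (vcons Nat zero (succ (succ (succ zero))) (vnil Nat))) (vcons (Eq (Vec Nat (succ zero)) (vcons Nat zero (succ (succ (succ zero))) (vnil Nat)) (vcons Nat zero (succ (succ (succ zero))) (vnil Nat))) zero (refl (Vec Nat (succ zero)) (vcons Nat zero (succ (succ (succ zero))) (vnil Nat))) (vnil (Eq (Vec Nat (succ zero)) (vcons Nat zero (succ (succ (succ zero))) (vnil Nat)) (vcons Nat zero (succ (succ (succ zero))) (vnil Nat)))))
the term's type:
  Vec (Eq (Vec Nat (succ zero)) (vcons Nat zero (succ (succ (succ zero))) (vnil Nat)) (vcons Nat zero (succ (succ (succ zero))) (vnil Nat))) (succ (succ zero))
observation: 2 normal-order steps separate the term from its normal form.


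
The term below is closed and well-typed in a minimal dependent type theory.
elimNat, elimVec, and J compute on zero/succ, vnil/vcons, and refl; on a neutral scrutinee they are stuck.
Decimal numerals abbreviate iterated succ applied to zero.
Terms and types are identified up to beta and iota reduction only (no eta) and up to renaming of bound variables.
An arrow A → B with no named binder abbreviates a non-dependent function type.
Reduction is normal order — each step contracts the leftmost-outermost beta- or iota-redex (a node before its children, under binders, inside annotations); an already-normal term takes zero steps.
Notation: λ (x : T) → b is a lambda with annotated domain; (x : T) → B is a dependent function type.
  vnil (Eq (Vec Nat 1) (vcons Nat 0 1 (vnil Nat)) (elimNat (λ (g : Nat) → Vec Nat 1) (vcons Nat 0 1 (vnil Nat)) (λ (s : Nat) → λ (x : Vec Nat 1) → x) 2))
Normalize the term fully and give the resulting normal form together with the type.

reduced normal form:
  vnil (Eq (Vec Nat 1) (vcons Nat 0 1 (vnil Nat)) (vcons Nat 0 1 (vnil Nat)))
inferred type:
  Vec (Eq (Vec Nat 1) (vcons Nat 0 1 (vnil Nat)) (vcons Nat 0 1 (vnil Nat))) 0


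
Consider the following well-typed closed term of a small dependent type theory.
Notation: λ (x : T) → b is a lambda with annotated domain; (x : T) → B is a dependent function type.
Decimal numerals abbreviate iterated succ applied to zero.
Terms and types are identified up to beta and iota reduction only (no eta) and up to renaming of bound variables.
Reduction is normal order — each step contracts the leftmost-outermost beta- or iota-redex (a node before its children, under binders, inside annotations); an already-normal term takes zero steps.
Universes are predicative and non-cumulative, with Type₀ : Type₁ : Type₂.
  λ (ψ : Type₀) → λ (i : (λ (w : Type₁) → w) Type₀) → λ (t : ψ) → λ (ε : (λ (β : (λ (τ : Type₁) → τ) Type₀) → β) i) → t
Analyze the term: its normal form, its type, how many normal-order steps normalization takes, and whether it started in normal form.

reduced normal form:
  λ (ψ : Type₀) → λ (i : Type₀) → λ (w : ψ) → λ (t : i) → w
the term's type:
  (ψ : Type₀) → (i : Type₀) → (w : ψ) → (t : i) → ψ
steps to reach normal form (normal order): 2
already normal: no
first contracted redex: a beta-redex


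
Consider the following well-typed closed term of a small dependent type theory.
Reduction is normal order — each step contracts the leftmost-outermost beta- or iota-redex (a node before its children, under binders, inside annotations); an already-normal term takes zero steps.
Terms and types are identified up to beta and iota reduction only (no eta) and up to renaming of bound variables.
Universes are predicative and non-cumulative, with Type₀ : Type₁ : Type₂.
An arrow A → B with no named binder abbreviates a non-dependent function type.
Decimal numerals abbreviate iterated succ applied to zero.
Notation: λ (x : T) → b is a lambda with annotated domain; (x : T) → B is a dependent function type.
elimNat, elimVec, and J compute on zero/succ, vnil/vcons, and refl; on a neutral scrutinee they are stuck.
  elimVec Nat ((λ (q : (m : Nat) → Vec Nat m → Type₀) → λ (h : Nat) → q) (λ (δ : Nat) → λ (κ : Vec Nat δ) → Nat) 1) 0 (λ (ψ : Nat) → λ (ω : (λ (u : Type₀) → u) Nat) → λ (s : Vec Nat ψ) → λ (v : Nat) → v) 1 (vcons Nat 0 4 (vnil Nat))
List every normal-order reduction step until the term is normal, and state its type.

normal-order reduction:
  elimVec Nat ((λ (q : (m : Nat) → Vec Nat m → Type₀) → λ (h : Nat) → q) (λ (δ : Nat) → λ (κ : Vec Nat δ) → Nat) 1) 0 (λ (ψ : Nat) → λ (ω : (λ (u : Type₀) → u) Nat) → λ (s : Vec Nat ψ) → λ (v : Nat) → v) 1 (vcons Nat 0 4 (vnil Nat))
  ~> (λ (q : Nat) → λ (m : (λ (h : Type₀) → h) Nat) → λ (δ : Vec Nat q) → λ (κ : Nat) → κ) 0 4 (vnil Nat) (elimVec Nat ((λ (ψ : (ω : Nat) → Vec Nat ω → Type₀) → λ (u : Nat) → ψ) (λ (s : Nat) → λ (v : Vec Nat s) → Nat) 1) 0 (λ (ρ : Nat) → λ (z : (λ (c : Type₀) → c) Nat) → λ (l : Vec Nat ρ) → λ (ξ : Nat) → ξ) 0 (vnil Nat))
  ~> (λ (q : (λ (m : Type₀) → m) Nat) → λ (h : Vec Nat 0) → λ (δ : Nat) → δ) 4 (vnil Nat) (elimVec Nat ((λ (κ : (ψ : Nat) → Vec Nat ψ → Type₀) → λ (ω : Nat) → κ) (λ (u : Nat) → λ (s : Vec Nat u) → Nat) 1) 0 (λ (v : Nat) → λ (ρ : (λ (z : Type₀) → z) Nat) → λ (c : Vec Nat v) → λ (l : Nat) → l) 0 (vnil Nat))
  ~> (λ (q : Vec Nat 0) → λ (m : Nat) → m) (vnil Nat) (elimVec Nat ((λ (h : (δ : Nat) → Vec Nat δ → Type₀) → λ (κ : Nat) → h) (λ (ψ : Nat) → λ (ω : Vec Nat ψ) → Nat) 1) 0 (λ (u : Nat) → λ (s : (λ (v : Type₀) → v) Nat) → λ (ρ : Vec Nat u) → λ (z : Nat) → z) 0 (vnil Nat))
  ~> (λ (q : Nat) → q) (elimVec Nat ((λ (m : (h : Nat) → Vec Nat h → Type₀) → λ (δ : Nat) → m) (λ (κ : Nat) → λ (ψ : Vec Nat κ) → Nat) 1) 0 (λ (ω : Nat) → λ (u : (λ (s : Type₀) → s) Nat) → λ (v : Vec Nat ω) → λ (ρ : Nat) → ρ) 0 (vnil Nat))
  ~> elimVec Nat ((λ (q : (m : Nat) → Vec Nat m → Type₀) → λ (h : Nat) → q) (λ (δ : Nat) → λ (κ : Vec Nat δ) → Nat) 1) 0 (λ (ψ : Nat) → λ (ω : (λ (u : Type₀) → u) Nat) → λ (s : Vec Nat ψ) → λ (v : Nat) → v) 0 (vnil Nat)
  ~> 0
type:
  Nat


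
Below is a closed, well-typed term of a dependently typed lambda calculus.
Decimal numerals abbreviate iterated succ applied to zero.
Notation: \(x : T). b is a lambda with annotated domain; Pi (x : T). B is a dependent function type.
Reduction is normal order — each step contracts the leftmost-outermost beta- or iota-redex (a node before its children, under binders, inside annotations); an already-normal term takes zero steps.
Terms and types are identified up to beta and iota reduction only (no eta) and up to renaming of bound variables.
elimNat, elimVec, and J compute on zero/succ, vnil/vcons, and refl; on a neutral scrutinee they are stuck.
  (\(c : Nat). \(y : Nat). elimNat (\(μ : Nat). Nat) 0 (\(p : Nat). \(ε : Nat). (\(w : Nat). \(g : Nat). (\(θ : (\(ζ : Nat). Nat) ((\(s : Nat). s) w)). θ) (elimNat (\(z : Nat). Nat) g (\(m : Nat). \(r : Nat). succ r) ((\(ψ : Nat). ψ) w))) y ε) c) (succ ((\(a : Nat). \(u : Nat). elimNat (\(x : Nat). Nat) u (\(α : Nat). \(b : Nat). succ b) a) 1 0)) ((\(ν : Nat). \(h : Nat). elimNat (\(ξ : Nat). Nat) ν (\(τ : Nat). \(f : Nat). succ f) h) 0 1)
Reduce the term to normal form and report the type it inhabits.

reduced normal form:
  2
type:
  Nat
observation: the leftmost-outermost redex is a beta-redex, and normalization takes 43 steps.


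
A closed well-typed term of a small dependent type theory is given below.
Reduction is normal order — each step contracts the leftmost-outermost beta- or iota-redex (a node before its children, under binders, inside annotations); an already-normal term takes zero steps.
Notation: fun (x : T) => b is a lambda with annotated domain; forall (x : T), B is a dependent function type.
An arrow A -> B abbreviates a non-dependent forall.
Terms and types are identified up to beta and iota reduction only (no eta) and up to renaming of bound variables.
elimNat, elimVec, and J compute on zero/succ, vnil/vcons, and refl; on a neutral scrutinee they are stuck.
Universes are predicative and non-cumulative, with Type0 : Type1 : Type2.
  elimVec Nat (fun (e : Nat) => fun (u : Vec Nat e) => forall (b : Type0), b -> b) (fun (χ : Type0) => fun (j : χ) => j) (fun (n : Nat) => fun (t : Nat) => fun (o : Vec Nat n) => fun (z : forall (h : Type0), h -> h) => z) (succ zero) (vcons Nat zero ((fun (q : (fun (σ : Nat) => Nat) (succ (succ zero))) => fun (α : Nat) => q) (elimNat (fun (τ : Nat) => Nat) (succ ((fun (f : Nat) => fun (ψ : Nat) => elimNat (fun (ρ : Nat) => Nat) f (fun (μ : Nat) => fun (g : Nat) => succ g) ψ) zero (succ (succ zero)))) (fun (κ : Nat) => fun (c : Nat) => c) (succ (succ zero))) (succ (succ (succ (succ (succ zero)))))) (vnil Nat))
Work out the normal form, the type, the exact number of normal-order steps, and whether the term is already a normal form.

resulting normal form:
  fun (e : Type0) => fun (u : e) => u
inferred type:
  forall (e : Type0), e -> e
reduction steps (normal order): 6
term was already normal: no
first redex: an elimVec iota-redex


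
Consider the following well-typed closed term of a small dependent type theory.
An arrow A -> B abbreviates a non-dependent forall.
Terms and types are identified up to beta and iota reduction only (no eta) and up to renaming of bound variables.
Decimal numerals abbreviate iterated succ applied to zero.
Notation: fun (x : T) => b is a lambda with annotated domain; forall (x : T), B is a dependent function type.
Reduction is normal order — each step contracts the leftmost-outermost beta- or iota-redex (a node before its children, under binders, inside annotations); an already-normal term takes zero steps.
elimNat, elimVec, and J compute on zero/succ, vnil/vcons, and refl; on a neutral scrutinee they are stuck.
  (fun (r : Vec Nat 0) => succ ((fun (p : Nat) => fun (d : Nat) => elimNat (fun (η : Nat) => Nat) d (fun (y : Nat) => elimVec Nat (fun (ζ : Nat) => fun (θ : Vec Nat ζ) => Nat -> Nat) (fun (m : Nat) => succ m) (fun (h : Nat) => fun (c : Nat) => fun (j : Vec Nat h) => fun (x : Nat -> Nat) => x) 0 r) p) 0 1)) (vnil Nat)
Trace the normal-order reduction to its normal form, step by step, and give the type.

normal-order reduction sequence:
  (fun (r : Vec Nat 0) => succ ((fun (p : Nat) => fun (d : Nat) => elimNat (fun (η : Nat) => Nat) d (fun (y : Nat) => elimVec Nat (fun (ζ : Nat) => fun (θ : Vec Nat ζ) => Nat -> Nat) (fun (m : Nat) => succ m) (fun (h : Nat) => fun (c : Nat) => fun (j : Vec Nat h) => fun (x : Nat -> Nat) => x) 0 r) p) 0 1)) (vnil Nat)
  ~> succ ((fun (r : Nat) => fun (p : Nat) => elimNat (fun (d : Nat) => Nat) p (fun (η : Nat) => elimVec Nat (fun (y : Nat) => fun (ζ : Vec Nat y) => Nat -> Nat) (fun (θ : Nat) => succ θ) (fun (m : Nat) => fun (h : Nat) => fun (c : Vec Nat m) => fun (j : Nat -> Nat) => j) 0 (vnil Nat)) r) 0 1)
  ~> succ ((fun (r : Nat) => elimNat (fun (p : Nat) => Nat) r (fun (d : Nat) => elimVec Nat (fun (η : Nat) => fun (y : Vec Nat η) => Nat -> Nat) (fun (ζ : Nat) => succ ζ) (fun (θ : Nat) => fun (m : Nat) => fun (h : Vec Nat θ) => fun (c : Nat -> Nat) => c) 0 (vnil Nat)) 0) 1)
  ~> succ (elimNat (fun (r : Nat) => Nat) 1 (fun (p : Nat) => elimVec Nat (fun (d : Nat) => fun (η : Vec Nat d) => Nat -> Nat) (fun (y : Nat) => succ y) (fun (ζ : Nat) => fun (θ : Nat) => fun (m : Vec Nat ζ) => fun (h : Nat -> Nat) => h) 0 (vnil Nat)) 0)
  ~> 2
inferred type:
  Nat


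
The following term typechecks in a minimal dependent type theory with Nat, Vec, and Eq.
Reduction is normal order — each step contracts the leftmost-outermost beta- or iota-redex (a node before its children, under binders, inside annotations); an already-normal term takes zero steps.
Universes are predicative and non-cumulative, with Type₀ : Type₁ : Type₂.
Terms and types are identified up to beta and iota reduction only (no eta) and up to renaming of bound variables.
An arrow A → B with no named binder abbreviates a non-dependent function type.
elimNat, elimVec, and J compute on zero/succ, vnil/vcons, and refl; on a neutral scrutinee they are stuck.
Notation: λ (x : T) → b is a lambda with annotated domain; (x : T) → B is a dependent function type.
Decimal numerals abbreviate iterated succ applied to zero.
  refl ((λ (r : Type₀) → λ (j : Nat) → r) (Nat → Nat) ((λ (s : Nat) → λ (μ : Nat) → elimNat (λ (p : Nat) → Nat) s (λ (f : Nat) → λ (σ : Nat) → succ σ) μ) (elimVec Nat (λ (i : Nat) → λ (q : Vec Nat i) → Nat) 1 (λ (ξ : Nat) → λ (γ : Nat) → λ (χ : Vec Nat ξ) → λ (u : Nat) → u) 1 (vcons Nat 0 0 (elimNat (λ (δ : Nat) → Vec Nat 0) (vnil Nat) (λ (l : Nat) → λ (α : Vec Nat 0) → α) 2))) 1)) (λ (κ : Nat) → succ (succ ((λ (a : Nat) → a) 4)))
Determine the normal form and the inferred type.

resulting normal form:
  refl (Nat → Nat) (λ (r : Nat) → 6)
inferred type:
  Eq (Nat → Nat) (λ (r : Nat) → 6) (λ (j : Nat) → 6)


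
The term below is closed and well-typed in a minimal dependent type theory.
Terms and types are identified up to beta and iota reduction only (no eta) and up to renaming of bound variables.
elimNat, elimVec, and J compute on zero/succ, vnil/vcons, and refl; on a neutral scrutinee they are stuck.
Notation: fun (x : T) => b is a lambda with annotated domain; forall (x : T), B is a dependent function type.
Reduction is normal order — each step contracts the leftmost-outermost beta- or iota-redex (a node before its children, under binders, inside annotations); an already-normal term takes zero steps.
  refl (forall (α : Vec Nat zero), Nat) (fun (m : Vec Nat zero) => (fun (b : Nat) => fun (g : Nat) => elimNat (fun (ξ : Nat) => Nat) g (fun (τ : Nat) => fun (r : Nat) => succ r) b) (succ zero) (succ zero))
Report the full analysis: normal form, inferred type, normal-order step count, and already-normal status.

normal form:
  refl (forall (α : Vec Nat zero), Nat) (fun (m : Vec Nat zero) => succ (succ zero))
the term's type:
  Eq (forall (α : Vec Nat zero), Nat) (fun (m : Vec Nat zero) => succ (succ zero)) (fun (b : Vec Nat zero) => succ (succ zero))
reduction steps (normal order): 6
term was already normal: no
first contracted redex: a beta-redex


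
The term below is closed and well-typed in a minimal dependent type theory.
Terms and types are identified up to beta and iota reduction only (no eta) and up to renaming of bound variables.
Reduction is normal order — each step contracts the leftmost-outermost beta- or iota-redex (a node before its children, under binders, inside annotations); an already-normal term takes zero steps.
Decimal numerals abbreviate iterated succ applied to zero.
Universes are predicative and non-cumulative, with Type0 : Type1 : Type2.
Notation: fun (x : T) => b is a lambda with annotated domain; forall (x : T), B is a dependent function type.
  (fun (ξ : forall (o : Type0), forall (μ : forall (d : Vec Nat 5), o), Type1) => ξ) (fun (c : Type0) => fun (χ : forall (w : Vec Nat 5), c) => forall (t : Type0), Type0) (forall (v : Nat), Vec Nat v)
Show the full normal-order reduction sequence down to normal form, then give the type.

reduction (normal order):
  (fun (ξ : forall (o : Type0), forall (μ : forall (d : Vec Nat 5), o), Type1) => ξ) (fun (c : Type0) => fun (χ : forall (w : Vec Nat 5), c) => forall (t : Type0), Type0) (forall (v : Nat), Vec Nat v)
  ~> (fun (ξ : Type0) => fun (o : forall (μ : Vec Nat 5), ξ) => forall (d : Type0), Type0) (forall (c : Nat), Vec Nat c)
  ~> fun (ξ : forall (o : Vec Nat 5), forall (μ : Nat), Vec Nat μ) => forall (d : Type0), Type0
inferred type:
  forall (ξ : forall (o : Vec Nat 5), forall (μ : Nat), Vec Nat μ), Type1


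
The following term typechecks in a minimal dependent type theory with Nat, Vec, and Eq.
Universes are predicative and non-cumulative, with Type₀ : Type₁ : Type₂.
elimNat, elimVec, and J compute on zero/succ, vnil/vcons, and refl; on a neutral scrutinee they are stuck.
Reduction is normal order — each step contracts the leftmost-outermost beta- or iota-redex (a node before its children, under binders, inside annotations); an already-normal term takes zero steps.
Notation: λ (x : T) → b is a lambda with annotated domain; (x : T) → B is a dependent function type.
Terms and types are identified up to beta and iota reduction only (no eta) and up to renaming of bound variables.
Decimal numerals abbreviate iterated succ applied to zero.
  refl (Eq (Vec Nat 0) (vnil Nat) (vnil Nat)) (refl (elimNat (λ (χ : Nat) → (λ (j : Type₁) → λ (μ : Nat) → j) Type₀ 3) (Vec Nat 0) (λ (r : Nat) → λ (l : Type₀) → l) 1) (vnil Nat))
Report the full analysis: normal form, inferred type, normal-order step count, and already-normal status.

resulting normal form:
  refl (Eq (Vec Nat 0) (vnil Nat) (vnil Nat)) (refl (Vec Nat 0) (vnil Nat))
type:
  Eq (Eq (Vec Nat 0) (vnil Nat) (vnil Nat)) (refl (Vec Nat 0) (vnil Nat)) (refl (Vec Nat 0) (vnil Nat))
normal-order step count: 4
already normal: no
first contracted redex: an elimNat iota-redex


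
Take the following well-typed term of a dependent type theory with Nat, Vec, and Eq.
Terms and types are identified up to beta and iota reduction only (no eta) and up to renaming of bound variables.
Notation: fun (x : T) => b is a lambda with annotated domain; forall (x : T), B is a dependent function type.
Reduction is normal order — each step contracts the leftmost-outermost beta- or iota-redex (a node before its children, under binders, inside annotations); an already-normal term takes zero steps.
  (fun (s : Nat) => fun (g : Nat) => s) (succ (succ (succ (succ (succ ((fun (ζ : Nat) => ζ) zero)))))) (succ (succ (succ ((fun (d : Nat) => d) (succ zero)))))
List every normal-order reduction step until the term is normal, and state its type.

normal-order reduction sequence:
  (fun (s : Nat) => fun (g : Nat) => s) (succ (succ (succ (succ (succ ((fun (ζ : Nat) => ζ) zero)))))) (succ (succ (succ ((fun (d : Nat) => d) (succ zero)))))
  ~> (fun (s : Nat) => succ (succ (succ (succ (succ ((fun (g : Nat) => g) zero)))))) (succ (succ (succ ((fun (ζ : Nat) => ζ) (succ zero)))))
  ~> succ (succ (succ (succ (succ ((fun (s : Nat) => s) zero)))))
  ~> succ (succ (succ (succ (succ zero))))
type:
  Nat


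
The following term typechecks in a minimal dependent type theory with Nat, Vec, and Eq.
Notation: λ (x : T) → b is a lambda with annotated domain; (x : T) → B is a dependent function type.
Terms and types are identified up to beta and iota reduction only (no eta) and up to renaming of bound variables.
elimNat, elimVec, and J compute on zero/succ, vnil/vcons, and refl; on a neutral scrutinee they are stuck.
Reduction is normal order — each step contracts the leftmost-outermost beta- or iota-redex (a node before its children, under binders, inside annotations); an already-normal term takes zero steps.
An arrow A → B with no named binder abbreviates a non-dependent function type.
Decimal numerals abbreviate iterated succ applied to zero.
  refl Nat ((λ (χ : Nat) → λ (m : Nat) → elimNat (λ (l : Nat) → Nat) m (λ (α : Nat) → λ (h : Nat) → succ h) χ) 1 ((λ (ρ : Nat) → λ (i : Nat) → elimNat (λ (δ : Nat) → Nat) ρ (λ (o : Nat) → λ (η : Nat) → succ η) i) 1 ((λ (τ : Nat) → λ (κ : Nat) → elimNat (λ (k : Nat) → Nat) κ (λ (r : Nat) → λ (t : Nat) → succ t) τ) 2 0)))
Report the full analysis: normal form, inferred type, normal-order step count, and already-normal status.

normal form:
  refl Nat 4
inferred type:
  Eq Nat 4 4
steps to reach normal form (normal order): 24
started in normal form: no
first contracted redex: a beta-redex


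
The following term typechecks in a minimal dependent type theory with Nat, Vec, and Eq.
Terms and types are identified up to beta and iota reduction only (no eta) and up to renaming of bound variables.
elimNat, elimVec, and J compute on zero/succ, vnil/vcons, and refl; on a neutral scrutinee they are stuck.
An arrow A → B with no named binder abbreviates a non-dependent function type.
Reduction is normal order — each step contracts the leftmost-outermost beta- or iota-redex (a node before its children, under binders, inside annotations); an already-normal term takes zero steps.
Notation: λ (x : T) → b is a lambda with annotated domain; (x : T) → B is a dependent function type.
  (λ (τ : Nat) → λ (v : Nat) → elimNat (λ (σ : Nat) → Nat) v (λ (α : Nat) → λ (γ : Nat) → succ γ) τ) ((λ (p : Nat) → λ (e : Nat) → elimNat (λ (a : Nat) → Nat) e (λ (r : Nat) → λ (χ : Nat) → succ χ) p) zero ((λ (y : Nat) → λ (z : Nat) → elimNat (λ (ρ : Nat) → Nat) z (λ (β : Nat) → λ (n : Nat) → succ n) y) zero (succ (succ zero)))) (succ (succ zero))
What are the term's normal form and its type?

resulting normal form:
  succ (succ (succ (succ zero)))
the term's type:
  Nat


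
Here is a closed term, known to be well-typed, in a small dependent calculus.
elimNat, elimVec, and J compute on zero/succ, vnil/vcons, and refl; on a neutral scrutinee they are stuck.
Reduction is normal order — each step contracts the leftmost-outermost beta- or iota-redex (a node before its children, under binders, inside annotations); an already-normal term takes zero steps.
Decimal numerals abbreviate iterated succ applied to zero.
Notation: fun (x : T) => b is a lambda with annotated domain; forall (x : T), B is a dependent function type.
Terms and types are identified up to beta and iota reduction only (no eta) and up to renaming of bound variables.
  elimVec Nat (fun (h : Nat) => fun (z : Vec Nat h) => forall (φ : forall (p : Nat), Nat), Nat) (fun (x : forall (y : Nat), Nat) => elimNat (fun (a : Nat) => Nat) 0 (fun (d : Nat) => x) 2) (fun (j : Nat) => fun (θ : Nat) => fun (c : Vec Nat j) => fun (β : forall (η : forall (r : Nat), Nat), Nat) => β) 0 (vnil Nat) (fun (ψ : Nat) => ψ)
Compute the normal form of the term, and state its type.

normal form:
  0
the term's type:
  Nat


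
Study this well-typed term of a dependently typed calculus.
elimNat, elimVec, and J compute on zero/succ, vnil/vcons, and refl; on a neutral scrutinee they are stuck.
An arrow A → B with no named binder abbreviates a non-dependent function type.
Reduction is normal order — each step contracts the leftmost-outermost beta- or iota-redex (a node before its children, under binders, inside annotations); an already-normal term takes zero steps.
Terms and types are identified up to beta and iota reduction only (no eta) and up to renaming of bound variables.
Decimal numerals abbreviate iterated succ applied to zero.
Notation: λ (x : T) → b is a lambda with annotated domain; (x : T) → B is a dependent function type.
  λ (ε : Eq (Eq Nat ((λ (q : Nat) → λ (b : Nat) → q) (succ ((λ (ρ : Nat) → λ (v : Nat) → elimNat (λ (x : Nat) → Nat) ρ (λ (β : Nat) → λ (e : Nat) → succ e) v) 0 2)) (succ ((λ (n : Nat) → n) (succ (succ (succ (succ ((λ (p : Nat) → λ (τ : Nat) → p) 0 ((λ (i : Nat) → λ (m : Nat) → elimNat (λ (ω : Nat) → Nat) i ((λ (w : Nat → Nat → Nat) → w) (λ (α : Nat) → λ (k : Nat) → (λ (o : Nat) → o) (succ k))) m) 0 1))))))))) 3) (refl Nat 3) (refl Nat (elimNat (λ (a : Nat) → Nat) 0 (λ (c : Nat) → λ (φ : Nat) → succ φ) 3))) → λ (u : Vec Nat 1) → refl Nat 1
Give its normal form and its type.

resulting normal form:
  λ (ε : Eq (Eq Nat 3 3) (refl Nat 3) (refl Nat 3)) → λ (q : Vec Nat 1) → refl Nat 1
inferred type:
  Eq (Eq Nat 3 3) (refl Nat 3) (refl Nat 3) → Vec Nat 1 → Eq Nat 1 1


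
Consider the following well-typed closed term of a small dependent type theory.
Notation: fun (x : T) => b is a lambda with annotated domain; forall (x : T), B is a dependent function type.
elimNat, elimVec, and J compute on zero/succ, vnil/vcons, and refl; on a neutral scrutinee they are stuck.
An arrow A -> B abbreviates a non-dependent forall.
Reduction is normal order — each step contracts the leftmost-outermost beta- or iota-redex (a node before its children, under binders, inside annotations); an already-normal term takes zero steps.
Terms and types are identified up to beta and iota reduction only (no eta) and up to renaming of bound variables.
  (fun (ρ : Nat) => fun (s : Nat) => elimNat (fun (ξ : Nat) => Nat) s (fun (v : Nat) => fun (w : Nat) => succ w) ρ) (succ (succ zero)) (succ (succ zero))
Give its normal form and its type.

normal form:
  succ (succ (succ (succ zero)))
type:
  Nat


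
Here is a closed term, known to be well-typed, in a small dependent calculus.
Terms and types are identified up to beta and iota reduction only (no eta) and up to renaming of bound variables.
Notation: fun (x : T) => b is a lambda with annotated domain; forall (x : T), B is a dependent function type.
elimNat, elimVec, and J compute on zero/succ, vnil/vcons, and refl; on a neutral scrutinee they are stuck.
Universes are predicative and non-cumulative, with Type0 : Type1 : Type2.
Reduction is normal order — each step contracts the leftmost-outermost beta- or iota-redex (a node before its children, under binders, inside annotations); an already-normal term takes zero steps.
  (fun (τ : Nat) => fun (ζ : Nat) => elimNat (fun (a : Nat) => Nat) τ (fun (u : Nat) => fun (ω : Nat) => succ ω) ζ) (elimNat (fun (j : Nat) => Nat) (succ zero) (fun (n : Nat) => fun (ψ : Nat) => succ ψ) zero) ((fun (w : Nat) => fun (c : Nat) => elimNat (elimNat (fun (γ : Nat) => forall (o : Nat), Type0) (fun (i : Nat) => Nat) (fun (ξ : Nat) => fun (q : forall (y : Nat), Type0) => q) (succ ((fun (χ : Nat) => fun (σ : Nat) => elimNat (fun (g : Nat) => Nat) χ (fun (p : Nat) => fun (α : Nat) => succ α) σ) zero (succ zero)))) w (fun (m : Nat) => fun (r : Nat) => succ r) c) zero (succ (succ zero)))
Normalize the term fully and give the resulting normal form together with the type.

resulting normal form:
  succ (succ (succ zero))
type:
  Nat
observation: the term reaches its normal form after 19 normal-order steps.


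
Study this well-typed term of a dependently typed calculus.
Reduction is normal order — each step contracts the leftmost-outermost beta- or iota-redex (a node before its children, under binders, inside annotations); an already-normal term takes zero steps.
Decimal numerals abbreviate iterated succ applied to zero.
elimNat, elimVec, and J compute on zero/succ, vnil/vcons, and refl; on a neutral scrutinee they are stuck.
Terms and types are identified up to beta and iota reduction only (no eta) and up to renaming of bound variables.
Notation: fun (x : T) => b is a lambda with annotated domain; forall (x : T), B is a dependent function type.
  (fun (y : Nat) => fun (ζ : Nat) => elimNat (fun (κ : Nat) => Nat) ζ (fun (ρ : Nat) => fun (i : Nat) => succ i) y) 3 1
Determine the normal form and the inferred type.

normal form:
  4
type:
  Nat


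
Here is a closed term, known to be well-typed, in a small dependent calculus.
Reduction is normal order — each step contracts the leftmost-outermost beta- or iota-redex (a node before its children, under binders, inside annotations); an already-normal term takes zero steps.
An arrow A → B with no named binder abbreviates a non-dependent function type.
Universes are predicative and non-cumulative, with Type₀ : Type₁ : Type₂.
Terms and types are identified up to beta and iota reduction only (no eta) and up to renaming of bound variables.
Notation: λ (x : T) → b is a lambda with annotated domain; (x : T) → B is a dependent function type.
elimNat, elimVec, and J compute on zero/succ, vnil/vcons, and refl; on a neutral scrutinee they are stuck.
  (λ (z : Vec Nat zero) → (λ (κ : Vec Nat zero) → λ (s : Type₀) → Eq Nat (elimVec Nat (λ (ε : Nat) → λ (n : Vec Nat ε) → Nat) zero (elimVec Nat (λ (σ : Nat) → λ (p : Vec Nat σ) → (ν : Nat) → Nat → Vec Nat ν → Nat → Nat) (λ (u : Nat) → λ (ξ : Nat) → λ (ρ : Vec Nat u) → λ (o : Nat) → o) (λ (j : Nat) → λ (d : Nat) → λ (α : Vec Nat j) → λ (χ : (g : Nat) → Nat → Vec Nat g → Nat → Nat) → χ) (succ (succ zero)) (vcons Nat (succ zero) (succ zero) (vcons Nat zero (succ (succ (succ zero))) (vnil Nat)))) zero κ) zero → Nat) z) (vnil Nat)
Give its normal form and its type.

resulting normal form:
  λ (z : Type₀) → Eq Nat zero zero → Nat
type:
  Type₀ → Type₀
observation: 3 normal-order steps separate the term from its normal form.


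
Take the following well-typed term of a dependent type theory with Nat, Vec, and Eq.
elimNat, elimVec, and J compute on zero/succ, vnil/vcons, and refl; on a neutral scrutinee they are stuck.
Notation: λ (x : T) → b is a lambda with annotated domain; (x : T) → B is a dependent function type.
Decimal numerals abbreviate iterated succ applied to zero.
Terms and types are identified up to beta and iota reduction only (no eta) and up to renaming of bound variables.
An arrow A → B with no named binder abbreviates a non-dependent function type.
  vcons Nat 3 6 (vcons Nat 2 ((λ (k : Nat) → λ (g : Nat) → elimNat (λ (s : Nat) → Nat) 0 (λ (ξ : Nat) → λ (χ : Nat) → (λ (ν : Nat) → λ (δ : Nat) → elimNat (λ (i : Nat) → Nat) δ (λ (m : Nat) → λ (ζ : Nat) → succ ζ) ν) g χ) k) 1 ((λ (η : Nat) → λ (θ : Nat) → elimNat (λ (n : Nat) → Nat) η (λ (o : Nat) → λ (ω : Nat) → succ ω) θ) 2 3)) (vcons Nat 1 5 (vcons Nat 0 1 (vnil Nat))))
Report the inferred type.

inferred type:
  Vec Nat 4


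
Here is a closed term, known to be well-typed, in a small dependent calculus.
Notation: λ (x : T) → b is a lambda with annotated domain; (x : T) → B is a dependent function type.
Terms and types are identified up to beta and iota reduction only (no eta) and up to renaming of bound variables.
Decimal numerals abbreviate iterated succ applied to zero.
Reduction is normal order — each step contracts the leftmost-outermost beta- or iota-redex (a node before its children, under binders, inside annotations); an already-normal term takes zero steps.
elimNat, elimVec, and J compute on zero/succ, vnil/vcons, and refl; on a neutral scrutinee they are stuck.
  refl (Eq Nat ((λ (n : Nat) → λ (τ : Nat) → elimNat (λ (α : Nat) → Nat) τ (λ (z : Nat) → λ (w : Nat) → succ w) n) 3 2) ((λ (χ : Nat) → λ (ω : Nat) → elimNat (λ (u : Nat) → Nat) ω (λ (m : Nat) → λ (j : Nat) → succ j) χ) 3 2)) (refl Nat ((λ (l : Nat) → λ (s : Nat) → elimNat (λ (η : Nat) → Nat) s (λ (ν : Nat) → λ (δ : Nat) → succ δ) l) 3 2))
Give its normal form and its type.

reduced normal form:
  refl (Eq Nat 5 5) (refl Nat 5)
the term's type:
  Eq (Eq Nat 5 5) (refl Nat 5) (refl Nat 5)
observation: reduction starts at a beta-redex, and 36 normal-order steps reach the normal form.


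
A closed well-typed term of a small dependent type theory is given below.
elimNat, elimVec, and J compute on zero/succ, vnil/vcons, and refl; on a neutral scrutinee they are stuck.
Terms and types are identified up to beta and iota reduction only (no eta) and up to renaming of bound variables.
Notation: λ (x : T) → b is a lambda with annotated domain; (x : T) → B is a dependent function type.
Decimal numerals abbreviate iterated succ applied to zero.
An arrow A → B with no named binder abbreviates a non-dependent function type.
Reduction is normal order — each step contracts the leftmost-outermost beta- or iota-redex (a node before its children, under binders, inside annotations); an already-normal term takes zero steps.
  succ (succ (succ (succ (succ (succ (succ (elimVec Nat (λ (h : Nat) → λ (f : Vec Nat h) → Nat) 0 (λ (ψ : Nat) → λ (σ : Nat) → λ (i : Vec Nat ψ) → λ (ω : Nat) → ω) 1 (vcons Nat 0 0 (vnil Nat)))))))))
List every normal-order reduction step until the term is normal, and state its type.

reduction (normal order):
  succ (succ (succ (succ (succ (succ (succ (elimVec Nat (λ (h : Nat) → λ (f : Vec Nat h) → Nat) 0 (λ (ψ : Nat) → λ (σ : Nat) → λ (i : Vec Nat ψ) → λ (ω : Nat) → ω) 1 (vcons Nat 0 0 (vnil Nat)))))))))
  ~> succ (succ (succ (succ (succ (succ (succ ((λ (h : Nat) → λ (f : Nat) → λ (ψ : Vec Nat h) → λ (σ : Nat) → σ) 0 0 (vnil Nat) (elimVec Nat (λ (i : Nat) → λ (ω : Vec Nat i) → Nat) 0 (λ (κ : Nat) → λ (a : Nat) → λ (n : Vec Nat κ) → λ (ν : Nat) → ν) 0 (vnil Nat)))))))))
  ~> succ (succ (succ (succ (succ (succ (succ ((λ (h : Nat) → λ (f : Vec Nat 0) → λ (ψ : Nat) → ψ) 0 (vnil Nat) (elimVec Nat (λ (σ : Nat) → λ (i : Vec Nat σ) → Nat) 0 (λ (ω : Nat) → λ (κ : Nat) → λ (a : Vec Nat ω) → λ (n : Nat) → n) 0 (vnil Nat)))))))))
  ~> succ (succ (succ (succ (succ (succ (succ ((λ (h : Vec Nat 0) → λ (f : Nat) → f) (vnil Nat) (elimVec Nat (λ (ψ : Nat) → λ (σ : Vec Nat ψ) → Nat) 0 (λ (i : Nat) → λ (ω : Nat) → λ (κ : Vec Nat i) → λ (a : Nat) → a) 0 (vnil Nat)))))))))
  ~> succ (succ (succ (succ (succ (succ (succ ((λ (h : Nat) → h) (elimVec Nat (λ (f : Nat) → λ (ψ : Vec Nat f) → Nat) 0 (λ (σ : Nat) → λ (i : Nat) → λ (ω : Vec Nat σ) → λ (κ : Nat) → κ) 0 (vnil Nat)))))))))
  ~> succ (succ (succ (succ (succ (succ (succ (elimVec Nat (λ (h : Nat) → λ (f : Vec Nat h) → Nat) 0 (λ (ψ : Nat) → λ (σ : Nat) → λ (i : Vec Nat ψ) → λ (ω : Nat) → ω) 0 (vnil Nat))))))))
  ~> 7
inferred type:
  Nat
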